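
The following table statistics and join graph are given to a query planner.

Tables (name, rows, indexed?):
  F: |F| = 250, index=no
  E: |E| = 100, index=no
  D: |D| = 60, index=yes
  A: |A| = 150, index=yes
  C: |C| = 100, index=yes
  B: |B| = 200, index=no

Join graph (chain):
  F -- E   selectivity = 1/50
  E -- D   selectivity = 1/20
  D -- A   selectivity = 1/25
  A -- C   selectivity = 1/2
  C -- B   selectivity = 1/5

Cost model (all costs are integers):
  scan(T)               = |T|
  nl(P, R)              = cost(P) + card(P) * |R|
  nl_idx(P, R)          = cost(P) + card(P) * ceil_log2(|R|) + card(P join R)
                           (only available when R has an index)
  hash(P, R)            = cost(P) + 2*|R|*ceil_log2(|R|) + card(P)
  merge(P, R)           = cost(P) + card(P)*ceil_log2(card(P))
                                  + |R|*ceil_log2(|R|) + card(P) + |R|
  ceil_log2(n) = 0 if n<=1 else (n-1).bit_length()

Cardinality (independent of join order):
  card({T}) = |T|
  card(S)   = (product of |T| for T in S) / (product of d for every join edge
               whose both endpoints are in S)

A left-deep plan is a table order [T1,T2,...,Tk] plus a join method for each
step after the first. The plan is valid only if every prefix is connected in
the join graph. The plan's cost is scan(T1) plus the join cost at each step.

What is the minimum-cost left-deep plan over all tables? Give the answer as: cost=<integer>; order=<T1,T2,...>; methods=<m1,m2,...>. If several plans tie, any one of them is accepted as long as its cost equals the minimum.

Selinger DP (subsets sized 1..n):
  {F}: scan cost=250, card=250
  {E}: scan cost=100, card=100
  {D}: scan cost=60, card=60
  {A}: scan cost=150, card=150
  {C}: scan cost=100, card=100
  {B}: scan cost=200, card=200
  {EF}: card=500; try (E,hash)→1900, (F,merge)→3150, (E,merge)→3300, (F,hash)→4200, (F,nl)→25100, (E,nl)→25250; best=1900 via (E,hash)
  {DE}: card=300; try (D,hash)→920, (D,nl_idx)→1000, (E,merge)→1280, (D,merge)→1320, (E,hash)→1520, (E,nl)→6060 …(+1); best=920 via (D,hash)
  {AD}: card=360; try (A,nl_idx)→900, (D,hash)→1020, (D,nl_idx)→1410, (A,merge)→1830, (D,merge)→1920, (A,hash)→2520 …(+2); best=900 via (A,nl_idx)
  {AC}: card=7500; try (C,hash)→1700, (A,merge)→2250, (C,merge)→2300, (A,hash)→2600, (A,nl_idx)→8400, (C,nl_idx)→8700 …(+2); best=1700 via (C,hash)
  {BC}: card=4000; try (C,hash)→1800, (B,merge)→2700, (C,merge)→2800, (B,hash)→3400, (C,nl_idx)→5600, (B,nl)→20100 …(+1); best=1800 via (C,hash)
  {DEF}: card=1500; try (D,hash)→3120, (F,hash)→5220, (F,merge)→6170, (D,nl_idx)→6400, (D,merge)→7320, (D,nl)→31900 …(+1); best=3120 via (D,hash)
  {ADE}: card=1800; try (E,hash)→2660, (A,hash)→3620, (A,nl_idx)→5120, (A,merge)→5270, (E,merge)→5300, (E,nl)→36900 …(+1); best=2660 via (E,hash)
  {ACD}: card=18000; try (C,hash)→2660, (C,merge)→5300, (D,hash)→9920, (C,nl_idx)→21420, (C,nl)→36900, (D,nl_idx)→64700 …(+2); best=2660 via (C,hash)
  {ABC}: card=300000; try (A,hash)→8200, (B,hash)→12400, (A,merge)→55150, (B,merge)→108500, (A,nl_idx)→333800, (A,nl)→601800 …(+1); best=8200 via (A,hash)
  {ADEF}: card=9000; try (A,hash)→7020, (F,hash)→8460, (A,merge)→22470, (A,nl_idx)→24120, (F,merge)→26510, (A,nl)→228120 …(+1); best=7020 via (A,hash)
  {ACDE}: card=90000; try (C,hash)→5860, (E,hash)→22060, (C,merge)→25060, (C,nl_idx)→105260, (C,nl)→182660, (E,merge)→291460 …(+1); best=5860 via (C,hash)
  {ABCD}: card=720000; try (B,hash)→23860, (B,merge)→292460, (D,hash)→308920, (D,nl_idx)→2528200, (B,nl)→3602660, (D,merge)→6008620 …(+1); best=23860 via (B,hash)
  {ACDEF}: card=450000; try (C,hash)→17420, (F,hash)→99860, (C,merge)→142820, (C,nl_idx)→520020, (C,nl)→907020, (F,merge)→1628110 …(+1); best=17420 via (C,hash)
  {ABCDE}: card=3600000; try (B,hash)→99060, (E,hash)→745260, (B,merge)→1627660, (E,merge)→15144660, (B,nl)→18005860, (E,nl)→72023860; best=99060 via (B,hash)
  {ABCDEF}: card=18000000; try (B,hash)→470620, (F,hash)→3703060, (B,merge)→9019220, (F,merge)→82901310, (B,nl)→90017420, (F,nl)→900099060; best=470620 via (B,hash)

cost=470620; order=F,E,D,A,C,B; methods=hash,hash,hash,hash,hash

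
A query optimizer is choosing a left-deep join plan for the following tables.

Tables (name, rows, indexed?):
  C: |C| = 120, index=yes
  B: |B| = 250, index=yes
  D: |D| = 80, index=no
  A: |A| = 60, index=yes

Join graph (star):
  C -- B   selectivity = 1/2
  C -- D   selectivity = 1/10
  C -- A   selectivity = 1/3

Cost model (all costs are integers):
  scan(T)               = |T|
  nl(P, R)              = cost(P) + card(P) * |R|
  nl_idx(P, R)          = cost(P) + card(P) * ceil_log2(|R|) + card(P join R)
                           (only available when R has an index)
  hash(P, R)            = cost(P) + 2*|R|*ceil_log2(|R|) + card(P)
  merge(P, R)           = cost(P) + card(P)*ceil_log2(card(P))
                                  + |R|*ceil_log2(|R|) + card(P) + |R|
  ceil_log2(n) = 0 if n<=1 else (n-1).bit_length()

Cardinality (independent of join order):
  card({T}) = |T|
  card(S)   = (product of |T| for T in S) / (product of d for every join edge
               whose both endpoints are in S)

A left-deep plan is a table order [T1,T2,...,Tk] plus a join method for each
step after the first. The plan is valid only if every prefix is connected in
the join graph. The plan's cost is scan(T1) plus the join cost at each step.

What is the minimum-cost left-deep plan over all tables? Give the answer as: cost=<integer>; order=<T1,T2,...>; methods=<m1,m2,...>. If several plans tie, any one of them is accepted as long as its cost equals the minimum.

Selinger DP (subsets sized 1..n):
  {C}: scan cost=120, card=120
  {B}: scan cost=250, card=250
  {D}: scan cost=80, card=80
  {A}: scan cost=60, card=60
  {BC}: card=15000; try (C,hash)→2180, (B,merge)→3330, (C,merge)→3460, (B,hash)→4240, (B,nl_idx)→16080, (C,nl_idx)→17000 …(+2); best=2180 via (C,hash)
  {CD}: card=960; try (D,hash)→1360, (C,nl_idx)→1600, (C,merge)→1680, (D,merge)→1720, (C,hash)→1840, (C,nl)→9680 …(+1); best=1360 via (D,hash)
  {AC}: card=2400; try (A,hash)→960, (C,merge)→1440, (A,merge)→1500, (C,hash)→1800, (C,nl_idx)→2880, (A,nl_idx)→3240 …(+2); best=960 via (A,hash)
  {BCD}: card=120000; try (B,hash)→6320, (B,merge)→14170, (D,hash)→18300, (B,nl_idx)→129040, (D,merge)→227820, (B,nl)→241360 …(+1); best=6320 via (B,hash)
  {ABC}: card=300000; try (B,hash)→7360, (A,hash)→17900, (B,merge)→34410, (A,merge)→227600, (B,nl_idx)→320160, (A,nl_idx)→392180 …(+2); best=7360 via (B,hash)
  {ACD}: card=19200; try (A,hash)→3040, (D,hash)→4480, (A,merge)→12340, (A,nl_idx)→26320, (D,merge)→32800, (A,nl)→58960 …(+1); best=3040 via (A,hash)
  {ABCD}: card=2400000; try (B,hash)→26240, (A,hash)→127040, (D,hash)→308480, (B,merge)→312490, (A,merge)→2166740, (B,nl_idx)→2556640 …(+5); best=26240 via (B,hash)

cost=26240; order=C,D,A,B; methods=hash,hash,hash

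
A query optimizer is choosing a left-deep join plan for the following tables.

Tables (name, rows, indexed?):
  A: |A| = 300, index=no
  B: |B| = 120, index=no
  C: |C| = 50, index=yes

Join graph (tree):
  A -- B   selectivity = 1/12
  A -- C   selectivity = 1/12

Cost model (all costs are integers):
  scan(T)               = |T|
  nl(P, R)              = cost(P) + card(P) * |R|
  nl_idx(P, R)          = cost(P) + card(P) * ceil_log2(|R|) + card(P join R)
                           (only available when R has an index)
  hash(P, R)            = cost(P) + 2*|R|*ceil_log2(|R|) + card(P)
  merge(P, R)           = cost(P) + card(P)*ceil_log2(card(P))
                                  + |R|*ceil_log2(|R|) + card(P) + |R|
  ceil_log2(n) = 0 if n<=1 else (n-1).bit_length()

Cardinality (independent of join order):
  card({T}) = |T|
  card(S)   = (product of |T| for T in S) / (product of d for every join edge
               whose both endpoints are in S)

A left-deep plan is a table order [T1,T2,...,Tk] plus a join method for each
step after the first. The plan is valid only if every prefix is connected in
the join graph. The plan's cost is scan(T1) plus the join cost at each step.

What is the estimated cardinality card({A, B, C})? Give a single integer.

Tables in S: A(300), B(120), C(50)
Edges inside S: A-B(d=12), A-C(d=12)
numerator = 300 * 120 * 50 = 1800000
denominator = 12 * 12 = 144
card(S) = 1800000 / 144 = 12500

12500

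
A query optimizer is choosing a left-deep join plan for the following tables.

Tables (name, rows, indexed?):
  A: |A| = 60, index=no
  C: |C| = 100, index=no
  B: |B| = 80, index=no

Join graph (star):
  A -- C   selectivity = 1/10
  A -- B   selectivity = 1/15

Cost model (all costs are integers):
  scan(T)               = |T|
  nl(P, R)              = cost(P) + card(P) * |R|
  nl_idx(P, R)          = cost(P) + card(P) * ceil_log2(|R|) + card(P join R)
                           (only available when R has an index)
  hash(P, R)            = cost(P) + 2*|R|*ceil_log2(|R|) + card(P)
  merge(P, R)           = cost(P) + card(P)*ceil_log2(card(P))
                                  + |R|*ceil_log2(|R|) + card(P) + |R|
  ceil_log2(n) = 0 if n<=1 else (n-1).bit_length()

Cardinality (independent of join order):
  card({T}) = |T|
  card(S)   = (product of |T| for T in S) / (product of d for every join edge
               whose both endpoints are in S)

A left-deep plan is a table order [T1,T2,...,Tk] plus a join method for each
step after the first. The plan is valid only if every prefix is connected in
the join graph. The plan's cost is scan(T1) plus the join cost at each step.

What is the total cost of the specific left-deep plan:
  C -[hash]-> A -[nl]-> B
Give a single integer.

48920

step 1: scan C: cost=100, card=100
step 2: join A via hash
    card(P join A) = 100*60/(10) = 600
    cost = 100 + 2*60*6 + 100 = 920
step 3: join B via nl
    card(P join B) = 600*80/(15) = 3200
    cost = 920 + 600*80 = 48920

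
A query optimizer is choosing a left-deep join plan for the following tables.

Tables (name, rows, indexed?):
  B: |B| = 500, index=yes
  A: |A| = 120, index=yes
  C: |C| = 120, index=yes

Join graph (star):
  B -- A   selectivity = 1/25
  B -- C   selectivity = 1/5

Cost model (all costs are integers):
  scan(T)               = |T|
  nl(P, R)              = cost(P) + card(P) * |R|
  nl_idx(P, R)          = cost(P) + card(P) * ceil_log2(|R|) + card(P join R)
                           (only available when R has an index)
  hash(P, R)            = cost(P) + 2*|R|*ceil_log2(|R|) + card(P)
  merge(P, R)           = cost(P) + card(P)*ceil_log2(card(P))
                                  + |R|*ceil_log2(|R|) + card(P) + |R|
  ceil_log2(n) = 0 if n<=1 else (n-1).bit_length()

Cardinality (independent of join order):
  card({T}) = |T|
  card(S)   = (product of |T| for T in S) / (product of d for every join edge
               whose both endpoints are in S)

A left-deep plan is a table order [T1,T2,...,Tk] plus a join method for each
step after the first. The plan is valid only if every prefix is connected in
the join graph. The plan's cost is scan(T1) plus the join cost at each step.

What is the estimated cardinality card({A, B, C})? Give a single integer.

57600

Tables in S: A(120), B(500), C(120)
Edges inside S: B-A(d=25), B-C(d=5)
numerator = 120 * 500 * 120 = 7200000
denominator = 25 * 5 = 125
card(S) = 7200000 / 125 = 57600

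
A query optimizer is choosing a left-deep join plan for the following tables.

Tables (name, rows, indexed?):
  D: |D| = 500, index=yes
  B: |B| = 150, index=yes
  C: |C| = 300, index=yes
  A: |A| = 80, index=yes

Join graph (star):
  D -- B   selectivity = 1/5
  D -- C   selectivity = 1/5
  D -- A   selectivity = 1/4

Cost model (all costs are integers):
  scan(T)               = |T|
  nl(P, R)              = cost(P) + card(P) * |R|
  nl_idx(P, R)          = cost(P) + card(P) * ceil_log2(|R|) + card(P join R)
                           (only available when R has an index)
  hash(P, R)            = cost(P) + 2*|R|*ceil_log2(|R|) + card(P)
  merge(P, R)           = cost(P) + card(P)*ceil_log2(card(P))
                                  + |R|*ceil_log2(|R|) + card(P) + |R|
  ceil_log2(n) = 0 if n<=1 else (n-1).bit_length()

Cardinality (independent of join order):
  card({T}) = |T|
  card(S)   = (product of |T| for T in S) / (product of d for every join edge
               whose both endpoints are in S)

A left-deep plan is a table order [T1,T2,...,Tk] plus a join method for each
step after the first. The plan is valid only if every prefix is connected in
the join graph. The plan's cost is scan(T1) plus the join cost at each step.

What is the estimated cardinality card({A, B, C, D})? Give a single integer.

Tables in S: A(80), B(150), C(300), D(500)
Edges inside S: D-B(d=5), D-C(d=5), D-A(d=4)
numerator = 80 * 150 * 300 * 500 = 1800000000
denominator = 5 * 5 * 4 = 100
card(S) = 1800000000 / 100 = 18000000

18000000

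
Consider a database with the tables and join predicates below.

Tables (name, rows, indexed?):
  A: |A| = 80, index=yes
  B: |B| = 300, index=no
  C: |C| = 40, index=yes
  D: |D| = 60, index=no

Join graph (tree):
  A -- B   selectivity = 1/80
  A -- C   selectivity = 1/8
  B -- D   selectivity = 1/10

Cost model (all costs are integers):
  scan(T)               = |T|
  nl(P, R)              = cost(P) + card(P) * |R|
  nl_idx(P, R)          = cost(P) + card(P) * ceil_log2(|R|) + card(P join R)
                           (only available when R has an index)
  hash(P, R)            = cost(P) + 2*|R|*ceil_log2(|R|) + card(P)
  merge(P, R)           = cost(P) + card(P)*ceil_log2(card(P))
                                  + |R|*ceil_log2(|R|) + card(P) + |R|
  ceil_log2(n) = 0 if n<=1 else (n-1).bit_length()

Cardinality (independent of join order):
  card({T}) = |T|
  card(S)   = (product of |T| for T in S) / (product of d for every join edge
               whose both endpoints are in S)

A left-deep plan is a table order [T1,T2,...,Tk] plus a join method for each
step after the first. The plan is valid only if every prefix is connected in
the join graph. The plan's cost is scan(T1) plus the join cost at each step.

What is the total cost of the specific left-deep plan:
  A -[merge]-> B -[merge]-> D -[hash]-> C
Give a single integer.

9420

step 1: scan A: cost=80, card=80
step 2: join B via merge
    card(P join B) = 80*300/(80) = 300
    cost = 80 + 80*7 + 300*9 + 80 + 300 = 3720
step 3: join D via merge
    card(P join D) = 300*60/(10) = 1800
    cost = 3720 + 300*9 + 60*6 + 300 + 60 = 7140
step 4: join C via hash
    card(P join C) = 1800*40/(8) = 9000
    cost = 7140 + 2*40*6 + 1800 = 9420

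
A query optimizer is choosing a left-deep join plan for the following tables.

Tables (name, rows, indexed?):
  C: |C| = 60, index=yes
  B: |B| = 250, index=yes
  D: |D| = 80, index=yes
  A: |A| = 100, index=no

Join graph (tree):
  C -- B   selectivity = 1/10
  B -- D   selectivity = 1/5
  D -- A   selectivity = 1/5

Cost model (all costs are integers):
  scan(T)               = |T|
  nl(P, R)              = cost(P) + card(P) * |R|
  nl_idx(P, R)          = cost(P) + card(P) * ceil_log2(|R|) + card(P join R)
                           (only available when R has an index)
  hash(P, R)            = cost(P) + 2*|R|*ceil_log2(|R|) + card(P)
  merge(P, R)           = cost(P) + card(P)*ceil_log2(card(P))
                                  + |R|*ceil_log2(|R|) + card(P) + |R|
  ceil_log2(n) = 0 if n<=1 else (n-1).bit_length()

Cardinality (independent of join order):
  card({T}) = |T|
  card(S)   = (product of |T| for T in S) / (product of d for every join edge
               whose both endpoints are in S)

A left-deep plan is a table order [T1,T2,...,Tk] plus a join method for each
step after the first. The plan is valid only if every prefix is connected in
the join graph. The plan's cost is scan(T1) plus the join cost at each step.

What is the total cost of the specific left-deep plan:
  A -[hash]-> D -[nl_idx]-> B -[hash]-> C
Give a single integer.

174840

step 1: scan A: cost=100, card=100
step 2: join D via hash
    card(P join D) = 100*80/(5) = 1600
    cost = 100 + 2*80*7 + 100 = 1320
step 3: join B via nl_idx
    card(P join B) = 1600*250/(5) = 80000
    cost = 1320 + 1600*8 + 80000 = 94120
step 4: join C via hash
    card(P join C) = 80000*60/(10) = 480000
    cost = 94120 + 2*60*6 + 80000 = 174840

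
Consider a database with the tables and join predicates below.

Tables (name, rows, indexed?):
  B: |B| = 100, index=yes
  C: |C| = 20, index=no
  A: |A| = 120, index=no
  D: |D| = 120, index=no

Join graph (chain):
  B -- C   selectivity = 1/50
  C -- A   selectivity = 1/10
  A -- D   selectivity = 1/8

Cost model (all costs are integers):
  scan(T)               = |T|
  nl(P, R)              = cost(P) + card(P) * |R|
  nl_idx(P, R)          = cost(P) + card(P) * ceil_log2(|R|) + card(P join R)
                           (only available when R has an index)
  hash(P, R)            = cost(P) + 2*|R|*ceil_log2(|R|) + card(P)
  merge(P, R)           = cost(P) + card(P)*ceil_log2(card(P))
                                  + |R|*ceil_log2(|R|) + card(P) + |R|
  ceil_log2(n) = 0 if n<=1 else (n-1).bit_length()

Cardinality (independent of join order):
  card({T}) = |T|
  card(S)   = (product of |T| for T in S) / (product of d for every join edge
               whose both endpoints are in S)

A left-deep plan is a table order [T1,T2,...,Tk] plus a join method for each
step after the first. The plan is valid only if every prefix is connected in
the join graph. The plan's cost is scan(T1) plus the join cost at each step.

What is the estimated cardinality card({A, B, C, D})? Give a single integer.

Tables in S: A(120), B(100), C(20), D(120)
Edges inside S: B-C(d=50), C-A(d=10), A-D(d=8)
numerator = 120 * 100 * 20 * 120 = 28800000
denominator = 50 * 10 * 8 = 4000
card(S) = 28800000 / 4000 = 7200

7200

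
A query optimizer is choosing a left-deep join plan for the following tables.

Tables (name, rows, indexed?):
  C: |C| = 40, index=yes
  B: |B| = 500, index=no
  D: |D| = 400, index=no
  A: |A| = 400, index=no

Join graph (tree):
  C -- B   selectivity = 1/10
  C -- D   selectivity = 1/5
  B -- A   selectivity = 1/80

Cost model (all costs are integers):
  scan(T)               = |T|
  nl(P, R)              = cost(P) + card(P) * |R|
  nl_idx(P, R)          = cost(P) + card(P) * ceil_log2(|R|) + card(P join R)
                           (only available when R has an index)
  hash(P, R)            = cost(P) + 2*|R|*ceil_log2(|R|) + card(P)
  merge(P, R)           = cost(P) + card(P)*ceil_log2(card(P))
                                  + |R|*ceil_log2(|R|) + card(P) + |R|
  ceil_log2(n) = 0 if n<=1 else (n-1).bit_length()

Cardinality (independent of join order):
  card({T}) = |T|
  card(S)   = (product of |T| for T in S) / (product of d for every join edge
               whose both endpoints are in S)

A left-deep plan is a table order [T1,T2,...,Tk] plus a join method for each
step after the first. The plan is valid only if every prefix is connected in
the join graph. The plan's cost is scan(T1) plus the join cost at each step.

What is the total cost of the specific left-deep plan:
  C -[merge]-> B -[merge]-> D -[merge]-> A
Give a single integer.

step 1: scan C: cost=40, card=40
step 2: join B via merge
    card(P join B) = 40*500/(10) = 2000
    cost = 40 + 40*6 + 500*9 + 40 + 500 = 5320
step 3: join D via merge
    card(P join D) = 2000*400/(5) = 160000
    cost = 5320 + 2000*11 + 400*9 + 2000 + 400 = 33320
step 4: join A via merge
    card(P join A) = 160000*400/(80) = 800000
    cost = 33320 + 160000*18 + 400*9 + 160000 + 400 = 3077320

3077320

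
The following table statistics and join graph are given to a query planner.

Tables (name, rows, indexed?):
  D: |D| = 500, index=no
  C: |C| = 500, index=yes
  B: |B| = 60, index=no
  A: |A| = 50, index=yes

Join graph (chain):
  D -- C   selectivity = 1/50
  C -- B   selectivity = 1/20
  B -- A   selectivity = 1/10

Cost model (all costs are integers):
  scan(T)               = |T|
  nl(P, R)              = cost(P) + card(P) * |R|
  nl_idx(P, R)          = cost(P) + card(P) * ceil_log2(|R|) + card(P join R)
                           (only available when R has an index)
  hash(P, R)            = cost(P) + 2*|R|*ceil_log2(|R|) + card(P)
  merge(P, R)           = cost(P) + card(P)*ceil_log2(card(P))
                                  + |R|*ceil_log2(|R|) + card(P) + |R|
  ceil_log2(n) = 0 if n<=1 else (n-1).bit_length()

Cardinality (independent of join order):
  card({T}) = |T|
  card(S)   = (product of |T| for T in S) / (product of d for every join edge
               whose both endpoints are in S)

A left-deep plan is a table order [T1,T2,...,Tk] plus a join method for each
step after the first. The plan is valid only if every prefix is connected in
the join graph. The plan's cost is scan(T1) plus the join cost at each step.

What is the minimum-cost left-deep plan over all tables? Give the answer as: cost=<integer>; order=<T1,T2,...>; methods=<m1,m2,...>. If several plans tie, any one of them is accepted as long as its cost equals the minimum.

Selinger DP (subsets sized 1..n):
  {D}: scan cost=500, card=500
  {C}: scan cost=500, card=500
  {B}: scan cost=60, card=60
  {A}: scan cost=50, card=50
  {CD}: card=5000; try (D,hash)→10000, (C,hash)→10000, (C,nl_idx)→10000, (D,merge)→10500, (C,merge)→10500, (D,nl)→250500 …(+1); best=10000 via (D,hash)
  {BC}: card=1500; try (B,hash)→1720, (C,nl_idx)→2100, (C,merge)→5480, (B,merge)→5920, (C,hash)→9120, (C,nl)→30060 …(+1); best=1720 via (B,hash)
  {AB}: card=300; try (A,hash)→720, (A,nl_idx)→720, (B,hash)→820, (B,merge)→820, (A,merge)→830, (B,nl)→3050 …(+1); best=720 via (A,hash)
  {BCD}: card=15000; try (D,hash)→12220, (B,hash)→15720, (D,merge)→24720, (B,merge)→80420, (B,nl)→310000, (D,nl)→751720; best=12220 via (D,hash)
  {ABC}: card=7500; try (A,hash)→3820, (C,merge)→8720, (C,hash)→10020, (C,nl_idx)→10920, (A,nl_idx)→18220, (A,merge)→20070 …(+2); best=3820 via (A,hash)
  {ABCD}: card=75000; try (D,hash)→20320, (A,hash)→27820, (D,merge)→113820, (A,nl_idx)→177220, (A,merge)→237570, (A,nl)→762220 …(+1); best=20320 via (D,hash)

cost=20320; order=C,B,A,D; methods=hash,hash,hash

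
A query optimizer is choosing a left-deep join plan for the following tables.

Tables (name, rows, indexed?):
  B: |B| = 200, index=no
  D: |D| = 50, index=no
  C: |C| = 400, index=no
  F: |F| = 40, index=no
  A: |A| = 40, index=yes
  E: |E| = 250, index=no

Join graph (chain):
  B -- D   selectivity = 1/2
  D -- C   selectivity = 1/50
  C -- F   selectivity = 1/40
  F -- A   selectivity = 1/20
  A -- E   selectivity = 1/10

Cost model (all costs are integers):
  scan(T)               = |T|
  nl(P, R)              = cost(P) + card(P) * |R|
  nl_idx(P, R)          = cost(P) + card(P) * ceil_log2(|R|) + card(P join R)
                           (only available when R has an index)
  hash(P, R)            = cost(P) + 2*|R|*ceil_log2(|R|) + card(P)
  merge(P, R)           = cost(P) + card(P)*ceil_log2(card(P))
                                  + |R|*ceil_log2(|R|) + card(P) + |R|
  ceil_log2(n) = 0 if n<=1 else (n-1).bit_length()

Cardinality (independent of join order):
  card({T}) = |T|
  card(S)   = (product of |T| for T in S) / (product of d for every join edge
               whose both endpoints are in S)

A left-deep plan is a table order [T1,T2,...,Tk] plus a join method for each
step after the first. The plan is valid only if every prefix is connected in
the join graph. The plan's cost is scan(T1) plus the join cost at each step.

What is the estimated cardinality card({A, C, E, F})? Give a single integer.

Tables in S: A(40), C(400), E(250), F(40)
Edges inside S: C-F(d=40), F-A(d=20), A-E(d=10)
numerator = 40 * 400 * 250 * 40 = 160000000
denominator = 40 * 20 * 10 = 8000
card(S) = 160000000 / 8000 = 20000

20000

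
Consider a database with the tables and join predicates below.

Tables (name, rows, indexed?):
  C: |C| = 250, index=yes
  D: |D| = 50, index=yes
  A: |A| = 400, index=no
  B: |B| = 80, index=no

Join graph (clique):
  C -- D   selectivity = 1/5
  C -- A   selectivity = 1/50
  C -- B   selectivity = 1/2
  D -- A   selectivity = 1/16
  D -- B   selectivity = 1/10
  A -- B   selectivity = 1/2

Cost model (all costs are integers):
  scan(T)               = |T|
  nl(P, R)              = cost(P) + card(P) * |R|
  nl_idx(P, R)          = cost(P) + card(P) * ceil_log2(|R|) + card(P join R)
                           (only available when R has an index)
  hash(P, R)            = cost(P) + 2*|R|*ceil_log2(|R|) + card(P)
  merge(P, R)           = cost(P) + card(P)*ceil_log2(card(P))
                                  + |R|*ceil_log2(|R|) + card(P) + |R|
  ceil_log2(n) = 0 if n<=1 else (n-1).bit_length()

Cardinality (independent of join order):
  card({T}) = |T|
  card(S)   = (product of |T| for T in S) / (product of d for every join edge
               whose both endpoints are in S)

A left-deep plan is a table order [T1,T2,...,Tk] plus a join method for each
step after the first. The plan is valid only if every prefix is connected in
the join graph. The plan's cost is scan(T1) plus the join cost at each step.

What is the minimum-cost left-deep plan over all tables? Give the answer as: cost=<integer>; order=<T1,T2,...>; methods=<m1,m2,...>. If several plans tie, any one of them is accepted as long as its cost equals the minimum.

Selinger DP (subsets sized 1..n):
  {C}: scan cost=250, card=250
  {D}: scan cost=50, card=50
  {A}: scan cost=400, card=400
  {B}: scan cost=80, card=80
  {CD}: card=2500; try (D,hash)→1100, (C,merge)→2650, (D,merge)→2850, (C,nl_idx)→2950, (C,hash)→4100, (D,nl_idx)→4250 …(+2); best=1100 via (D,hash)
  {AC}: card=2000; try (C,hash)→4800, (C,nl_idx)→5600, (A,merge)→6500, (C,merge)→6650, (A,hash)→7700, (A,nl)→100250 …(+1); best=4800 via (C,hash)
  {BC}: card=10000; try (B,hash)→1620, (C,merge)→2970, (B,merge)→3140, (C,hash)→4160, (C,nl_idx)→10720, (C,nl)→20080 …(+1); best=1620 via (B,hash)
  {AD}: card=1250; try (D,hash)→1400, (D,nl_idx)→4050, (A,merge)→4400, (D,merge)→4750, (A,hash)→7300, (A,nl)→20050 …(+1); best=1400 via (D,hash)
  {BD}: card=400; try (D,hash)→760, (D,nl_idx)→960, (B,merge)→1040, (D,merge)→1070, (B,hash)→1220, (B,nl)→4050 …(+1); best=760 via (D,hash)
  {AB}: card=16000; try (B,hash)→1920, (A,merge)→4720, (B,merge)→5040, (A,hash)→7360, (A,nl)→32080, (B,nl)→32400; best=1920 via (B,hash)
  {ACD}: card=1250; try (C,hash)→6650, (D,hash)→7400, (A,hash)→10800, (C,nl_idx)→12650, (D,nl_idx)→18050, (C,merge)→18650 …(+5); best=6650 via (C,hash)
  {BCD}: card=10000; try (B,hash)→4720, (C,hash)→5160, (C,merge)→7010, (D,hash)→12220, (C,nl_idx)→13960, (B,merge)→34240 …(+5); best=4720 via (B,hash)
  {ABC}: card=40000; try (B,hash)→7920, (A,hash)→18820, (C,hash)→21920, (B,merge)→29440, (A,merge)→155620, (B,nl)→164800 …(+4); best=7920 via (B,hash)
  {ABD}: card=5000; try (B,hash)→3770, (A,hash)→8360, (A,merge)→8760, (B,merge)→17040, (D,hash)→18520, (B,nl)→101400 …(+4); best=3770 via (B,hash)
  {ABCD}: card=2500; try (B,hash)→9020, (C,hash)→12770, (A,hash)→21920, (B,merge)→22290, (C,nl_idx)→46270, (D,hash)→48520 …(+8); best=9020 via (B,hash)

cost=9020; order=A,D,C,B; methods=hash,hash,hash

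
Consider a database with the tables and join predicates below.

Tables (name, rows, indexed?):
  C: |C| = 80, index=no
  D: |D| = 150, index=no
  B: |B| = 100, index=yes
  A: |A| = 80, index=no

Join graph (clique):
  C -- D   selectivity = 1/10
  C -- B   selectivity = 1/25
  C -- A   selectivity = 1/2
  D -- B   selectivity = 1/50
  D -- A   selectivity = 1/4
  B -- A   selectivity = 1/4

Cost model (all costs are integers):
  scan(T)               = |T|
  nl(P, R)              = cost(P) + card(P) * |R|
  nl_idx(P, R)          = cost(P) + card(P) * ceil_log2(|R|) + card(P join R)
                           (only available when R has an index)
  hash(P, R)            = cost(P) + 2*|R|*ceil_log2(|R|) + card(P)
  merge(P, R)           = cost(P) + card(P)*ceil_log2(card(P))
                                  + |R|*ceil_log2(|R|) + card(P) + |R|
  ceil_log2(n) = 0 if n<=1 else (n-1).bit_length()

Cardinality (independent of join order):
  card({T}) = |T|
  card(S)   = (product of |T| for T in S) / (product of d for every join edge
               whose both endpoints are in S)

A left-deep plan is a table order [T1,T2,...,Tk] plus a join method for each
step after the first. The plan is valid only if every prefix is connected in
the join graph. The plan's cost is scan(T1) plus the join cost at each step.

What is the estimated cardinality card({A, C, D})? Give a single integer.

Tables in S: A(80), C(80), D(150)
Edges inside S: C-D(d=10), C-A(d=2), D-A(d=4)
numerator = 80 * 80 * 150 = 960000
denominator = 10 * 2 * 4 = 80
card(S) = 960000 / 80 = 12000

12000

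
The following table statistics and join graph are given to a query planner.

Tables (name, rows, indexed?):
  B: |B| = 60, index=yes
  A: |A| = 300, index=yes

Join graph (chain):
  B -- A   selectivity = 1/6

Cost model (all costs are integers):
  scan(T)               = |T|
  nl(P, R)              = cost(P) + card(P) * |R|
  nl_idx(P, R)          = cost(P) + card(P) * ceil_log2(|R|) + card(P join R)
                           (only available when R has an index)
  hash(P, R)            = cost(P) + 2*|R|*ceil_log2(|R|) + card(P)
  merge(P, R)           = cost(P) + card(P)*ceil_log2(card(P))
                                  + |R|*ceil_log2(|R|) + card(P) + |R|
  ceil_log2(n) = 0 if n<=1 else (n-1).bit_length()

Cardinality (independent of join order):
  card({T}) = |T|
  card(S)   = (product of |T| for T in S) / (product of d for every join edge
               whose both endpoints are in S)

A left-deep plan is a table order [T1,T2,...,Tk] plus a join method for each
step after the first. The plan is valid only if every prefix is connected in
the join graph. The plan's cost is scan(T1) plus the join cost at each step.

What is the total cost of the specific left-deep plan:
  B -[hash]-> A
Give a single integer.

step 1: scan B: cost=60, card=60
step 2: join A via hash
    card(P join A) = 60*300/(6) = 3000
    cost = 60 + 2*300*9 + 60 = 5520

5520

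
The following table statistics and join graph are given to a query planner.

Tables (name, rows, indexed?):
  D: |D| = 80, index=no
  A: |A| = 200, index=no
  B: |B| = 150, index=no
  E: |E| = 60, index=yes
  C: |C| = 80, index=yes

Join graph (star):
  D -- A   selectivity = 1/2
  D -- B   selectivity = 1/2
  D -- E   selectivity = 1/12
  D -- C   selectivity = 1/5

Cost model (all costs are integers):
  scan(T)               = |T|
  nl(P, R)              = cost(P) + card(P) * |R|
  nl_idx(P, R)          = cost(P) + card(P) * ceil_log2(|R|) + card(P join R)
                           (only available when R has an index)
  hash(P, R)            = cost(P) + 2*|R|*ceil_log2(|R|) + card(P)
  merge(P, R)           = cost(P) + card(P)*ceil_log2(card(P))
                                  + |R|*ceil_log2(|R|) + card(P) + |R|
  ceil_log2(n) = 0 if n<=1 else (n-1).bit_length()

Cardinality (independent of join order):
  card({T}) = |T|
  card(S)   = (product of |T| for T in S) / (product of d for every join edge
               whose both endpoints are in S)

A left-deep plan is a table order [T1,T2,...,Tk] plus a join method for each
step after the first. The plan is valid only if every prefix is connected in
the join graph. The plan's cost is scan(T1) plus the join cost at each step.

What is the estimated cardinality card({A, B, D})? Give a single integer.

Tables in S: A(200), B(150), D(80)
Edges inside S: D-A(d=2), D-B(d=2)
numerator = 200 * 150 * 80 = 2400000
denominator = 2 * 2 = 4
card(S) = 2400000 / 4 = 600000

600000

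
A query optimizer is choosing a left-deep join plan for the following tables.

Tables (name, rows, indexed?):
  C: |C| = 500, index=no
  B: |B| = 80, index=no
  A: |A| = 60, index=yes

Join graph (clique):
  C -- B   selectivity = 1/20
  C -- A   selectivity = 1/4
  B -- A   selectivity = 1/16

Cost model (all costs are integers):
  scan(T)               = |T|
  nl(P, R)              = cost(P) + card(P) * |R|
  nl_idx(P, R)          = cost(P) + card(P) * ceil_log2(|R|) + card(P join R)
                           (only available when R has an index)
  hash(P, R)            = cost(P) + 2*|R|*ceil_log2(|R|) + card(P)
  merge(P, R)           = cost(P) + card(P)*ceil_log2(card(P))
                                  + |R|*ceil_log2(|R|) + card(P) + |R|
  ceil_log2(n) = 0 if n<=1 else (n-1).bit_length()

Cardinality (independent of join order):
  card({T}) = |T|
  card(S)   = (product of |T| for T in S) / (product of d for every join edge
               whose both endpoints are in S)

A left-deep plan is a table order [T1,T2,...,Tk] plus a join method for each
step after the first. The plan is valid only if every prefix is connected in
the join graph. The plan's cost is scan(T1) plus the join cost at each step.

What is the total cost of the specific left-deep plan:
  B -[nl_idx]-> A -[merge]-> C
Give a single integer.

step 1: scan B: cost=80, card=80
step 2: join A via nl_idx
    card(P join A) = 80*60/(16) = 300
    cost = 80 + 80*6 + 300 = 860
step 3: join C via merge
    card(P join C) = 300*500/(20*4) = 1875
    cost = 860 + 300*9 + 500*9 + 300 + 500 = 8860

8860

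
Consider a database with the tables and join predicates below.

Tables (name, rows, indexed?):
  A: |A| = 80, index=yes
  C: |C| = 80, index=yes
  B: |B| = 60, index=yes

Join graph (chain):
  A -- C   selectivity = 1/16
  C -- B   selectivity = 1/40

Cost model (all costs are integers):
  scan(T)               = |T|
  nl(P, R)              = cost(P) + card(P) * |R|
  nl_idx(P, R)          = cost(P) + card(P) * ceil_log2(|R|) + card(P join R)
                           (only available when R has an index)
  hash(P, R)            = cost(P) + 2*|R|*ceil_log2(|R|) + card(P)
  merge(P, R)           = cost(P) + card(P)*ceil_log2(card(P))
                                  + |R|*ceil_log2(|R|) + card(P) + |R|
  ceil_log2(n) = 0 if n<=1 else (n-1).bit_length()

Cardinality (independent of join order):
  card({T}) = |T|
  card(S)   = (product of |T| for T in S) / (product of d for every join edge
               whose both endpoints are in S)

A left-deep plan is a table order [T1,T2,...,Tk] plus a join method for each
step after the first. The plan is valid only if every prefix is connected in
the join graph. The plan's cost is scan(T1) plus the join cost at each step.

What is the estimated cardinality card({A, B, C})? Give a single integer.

Tables in S: A(80), B(60), C(80)
Edges inside S: A-C(d=16), C-B(d=40)
numerator = 80 * 60 * 80 = 384000
denominator = 16 * 40 = 640
card(S) = 384000 / 640 = 600

600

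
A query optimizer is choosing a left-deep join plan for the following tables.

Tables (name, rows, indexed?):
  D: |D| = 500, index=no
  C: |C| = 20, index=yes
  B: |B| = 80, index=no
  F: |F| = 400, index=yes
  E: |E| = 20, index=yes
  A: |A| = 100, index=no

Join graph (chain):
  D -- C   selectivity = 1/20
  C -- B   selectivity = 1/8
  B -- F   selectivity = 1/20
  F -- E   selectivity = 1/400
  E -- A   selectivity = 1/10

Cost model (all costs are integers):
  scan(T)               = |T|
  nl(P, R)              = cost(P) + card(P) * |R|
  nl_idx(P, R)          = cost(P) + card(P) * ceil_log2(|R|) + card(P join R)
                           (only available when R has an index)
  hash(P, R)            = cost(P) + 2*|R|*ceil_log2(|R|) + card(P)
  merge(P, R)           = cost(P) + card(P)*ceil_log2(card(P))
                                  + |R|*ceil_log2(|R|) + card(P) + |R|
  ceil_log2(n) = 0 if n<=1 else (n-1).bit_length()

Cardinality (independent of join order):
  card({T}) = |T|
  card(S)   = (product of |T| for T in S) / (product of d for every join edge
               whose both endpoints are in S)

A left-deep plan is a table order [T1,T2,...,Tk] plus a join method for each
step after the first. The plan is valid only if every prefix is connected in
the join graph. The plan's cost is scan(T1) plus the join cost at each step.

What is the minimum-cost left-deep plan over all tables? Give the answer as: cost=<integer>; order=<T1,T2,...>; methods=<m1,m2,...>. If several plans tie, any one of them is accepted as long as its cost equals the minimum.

cost=13860; order=E,F,B,C,A,D; methods=nl_idx,merge,hash,hash,hash

Selinger DP (subsets sized 1..n):
  {D}: scan cost=500, card=500
  {C}: scan cost=20, card=20
  {B}: scan cost=80, card=80
  {F}: scan cost=400, card=400
  {E}: scan cost=20, card=20
  {A}: scan cost=100, card=100
  {CD}: card=500; try (C,hash)→1200, (C,nl_idx)→3500, (D,merge)→5140, (C,merge)→5620, (D,hash)→9040, (D,nl)→10020 …(+1); best=1200 via (C,hash)
  {BC}: card=200; try (C,hash)→360, (C,nl_idx)→680, (B,merge)→780, (C,merge)→840, (B,hash)→1160, (B,nl)→1620 …(+1); best=360 via (C,hash)
  {BF}: card=1600; try (B,hash)→1920, (F,nl_idx)→2400, (F,merge)→4720, (B,merge)→5040, (F,hash)→7360, (F,nl)→32080 …(+1); best=1920 via (B,hash)
  {EF}: card=20; try (F,nl_idx)→220, (E,hash)→1000, (E,nl_idx)→2420, (F,merge)→4140, (E,merge)→4520, (F,hash)→7240 …(+2); best=220 via (F,nl_idx)
  {AE}: card=200; try (E,hash)→400, (E,nl_idx)→800, (A,merge)→940, (E,merge)→1020, (A,hash)→1440, (A,nl)→2020 …(+1); best=400 via (E,hash)
  {BCD}: card=5000; try (B,hash)→2820, (B,merge)→6840, (D,merge)→7160, (D,hash)→9560, (B,nl)→41200, (D,nl)→100360; best=2820 via (B,hash)
  {BCF}: card=4000; try (C,hash)→3720, (F,merge)→6160, (F,nl_idx)→6160, (F,hash)→7760, (C,nl_idx)→13920, (C,merge)→21240 …(+2); best=3720 via (C,hash)
  {BEF}: card=80; try (B,merge)→980, (B,hash)→1360, (B,nl)→1820, (E,hash)→3720, (E,nl_idx)→10000, (E,merge)→21240 …(+1); best=980 via (B,merge)
  {AEF}: card=200; try (A,merge)→1140, (A,hash)→1640, (A,nl)→2220, (F,nl_idx)→2400, (F,merge)→6200, (F,hash)→7800 …(+1); best=1140 via (A,merge)
  {BCDF}: card=100000; try (F,hash)→15020, (D,hash)→16720, (D,merge)→60720, (F,merge)→76820, (F,nl_idx)→147820, (F,nl)→2002820 …(+1); best=15020 via (F,hash)
  {BCEF}: card=200; try (C,hash)→1260, (C,nl_idx)→1580, (C,merge)→1740, (C,nl)→2580, (E,hash)→7920, (E,nl_idx)→23920 …(+2); best=1260 via (C,hash)
  {ABEF}: card=800; try (A,merge)→2420, (B,hash)→2460, (A,hash)→2460, (B,merge)→3580, (A,nl)→8980, (B,nl)→17140; best=2420 via (A,merge)
  {BCDEF}: card=5000; try (D,merge)→8060, (D,hash)→10460, (D,nl)→101260, (E,hash)→115220, (E,nl_idx)→520020, (E,merge)→1815140 …(+1); best=8060 via (D,merge)
  {ABCEF}: card=2000; try (A,hash)→2860, (C,hash)→3420, (A,merge)→3860, (C,nl_idx)→8420, (C,merge)→11340, (C,nl)→18420 …(+1); best=2860 via (A,hash)
  {ABCDEF}: card=50000; try (D,hash)→13860, (A,hash)→14460, (D,merge)→31860, (A,merge)→78860, (A,nl)→508060, (D,nl)→1002860; best=13860 via (D,hash)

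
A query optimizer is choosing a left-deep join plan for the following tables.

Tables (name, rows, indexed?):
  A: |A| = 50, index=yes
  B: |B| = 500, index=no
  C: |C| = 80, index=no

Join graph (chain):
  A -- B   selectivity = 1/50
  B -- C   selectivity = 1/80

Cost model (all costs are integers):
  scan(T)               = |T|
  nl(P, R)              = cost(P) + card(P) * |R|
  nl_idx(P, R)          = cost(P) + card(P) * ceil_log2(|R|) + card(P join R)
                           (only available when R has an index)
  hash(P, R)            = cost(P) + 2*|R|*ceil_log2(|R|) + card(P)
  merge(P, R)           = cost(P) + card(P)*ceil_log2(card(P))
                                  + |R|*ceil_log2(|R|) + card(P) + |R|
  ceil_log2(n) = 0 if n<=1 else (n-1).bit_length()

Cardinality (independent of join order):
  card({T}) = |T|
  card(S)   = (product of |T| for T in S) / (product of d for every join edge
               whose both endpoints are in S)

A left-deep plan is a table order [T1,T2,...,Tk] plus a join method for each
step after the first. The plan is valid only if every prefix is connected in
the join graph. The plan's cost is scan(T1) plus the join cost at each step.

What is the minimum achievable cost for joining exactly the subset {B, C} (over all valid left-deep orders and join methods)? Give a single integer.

Selinger DP over subsets of {B,C}:
  {B}: scan cost=500, card=500
  {C}: scan cost=80, card=80
  {BC}: card=500; try (C,hash)→2120, (B,merge)→5720, (C,merge)→6140, (B,hash)→9160, (B,nl)→40080, (C,nl)→40500; best=2120 via (C,hash)

2120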